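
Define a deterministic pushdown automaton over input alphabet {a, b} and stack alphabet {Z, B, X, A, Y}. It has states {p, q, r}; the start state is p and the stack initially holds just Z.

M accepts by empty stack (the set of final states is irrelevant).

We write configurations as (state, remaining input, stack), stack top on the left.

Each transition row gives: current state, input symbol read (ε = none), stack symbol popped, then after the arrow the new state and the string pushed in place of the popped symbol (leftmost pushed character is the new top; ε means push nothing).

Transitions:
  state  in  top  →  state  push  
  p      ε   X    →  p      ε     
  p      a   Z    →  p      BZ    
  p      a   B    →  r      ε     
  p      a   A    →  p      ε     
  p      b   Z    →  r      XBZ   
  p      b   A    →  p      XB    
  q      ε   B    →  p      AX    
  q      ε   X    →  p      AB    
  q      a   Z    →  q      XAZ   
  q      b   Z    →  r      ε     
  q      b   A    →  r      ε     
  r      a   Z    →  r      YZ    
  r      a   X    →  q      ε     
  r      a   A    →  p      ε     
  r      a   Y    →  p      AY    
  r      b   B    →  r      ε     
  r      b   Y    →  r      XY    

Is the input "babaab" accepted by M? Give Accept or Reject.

(p, babaab, Z)
  read b, top Z: go to r, push XBZ → (r, abaab, XBZ)
  read a, top X: go to q, push ε → (q, baab, BZ)
  ε-move, top B: go to p, push AX → (p, baab, AXZ)
  read b, top A: go to p, push XB → (p, aab, XBXZ)
  ε-move, top X: go to p, push ε → (p, aab, BXZ)
  read a, top B: go to r, push ε → (r, ab, XZ)
  read a, top X: go to q, push ε → (q, b, Z)
  read b, top Z: go to r, push ε → (r, ε, ε)
All input consumed and the stack is empty.

Accept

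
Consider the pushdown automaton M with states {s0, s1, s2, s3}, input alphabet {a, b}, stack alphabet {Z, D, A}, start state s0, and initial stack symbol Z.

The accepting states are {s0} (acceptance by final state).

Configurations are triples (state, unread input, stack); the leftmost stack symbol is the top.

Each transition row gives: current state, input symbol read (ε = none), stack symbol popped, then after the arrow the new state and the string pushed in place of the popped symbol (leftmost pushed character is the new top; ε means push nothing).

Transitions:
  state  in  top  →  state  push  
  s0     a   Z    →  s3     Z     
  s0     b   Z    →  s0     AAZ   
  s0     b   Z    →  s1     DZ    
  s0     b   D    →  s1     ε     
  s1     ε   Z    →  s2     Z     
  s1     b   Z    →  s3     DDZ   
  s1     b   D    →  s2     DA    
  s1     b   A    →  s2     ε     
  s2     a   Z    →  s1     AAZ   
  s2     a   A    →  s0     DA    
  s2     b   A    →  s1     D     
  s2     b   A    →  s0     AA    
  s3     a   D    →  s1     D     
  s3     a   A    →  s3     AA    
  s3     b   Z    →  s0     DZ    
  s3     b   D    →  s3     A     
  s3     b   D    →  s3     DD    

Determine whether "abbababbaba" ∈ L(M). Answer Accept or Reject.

Accept

One accepting computation: (s0, abbababbaba, Z) ⊢ (s3, bbababbaba, Z) ⊢ (s0, bababbaba, DZ) ⊢ (s1, ababbaba, Z) ⊢ (s2, ababbaba, Z) ⊢ (s1, babbaba, AAZ) ⊢ (s2, abbaba, AZ) ⊢ (s0, bbaba, DAZ) ⊢ (s1, baba, AZ) ⊢ (s2, aba, Z) ⊢ (s1, ba, AAZ) ⊢ (s2, a, AZ) ⊢ (s0, ε, DAZ)
All input consumed and state s0 ∈ F.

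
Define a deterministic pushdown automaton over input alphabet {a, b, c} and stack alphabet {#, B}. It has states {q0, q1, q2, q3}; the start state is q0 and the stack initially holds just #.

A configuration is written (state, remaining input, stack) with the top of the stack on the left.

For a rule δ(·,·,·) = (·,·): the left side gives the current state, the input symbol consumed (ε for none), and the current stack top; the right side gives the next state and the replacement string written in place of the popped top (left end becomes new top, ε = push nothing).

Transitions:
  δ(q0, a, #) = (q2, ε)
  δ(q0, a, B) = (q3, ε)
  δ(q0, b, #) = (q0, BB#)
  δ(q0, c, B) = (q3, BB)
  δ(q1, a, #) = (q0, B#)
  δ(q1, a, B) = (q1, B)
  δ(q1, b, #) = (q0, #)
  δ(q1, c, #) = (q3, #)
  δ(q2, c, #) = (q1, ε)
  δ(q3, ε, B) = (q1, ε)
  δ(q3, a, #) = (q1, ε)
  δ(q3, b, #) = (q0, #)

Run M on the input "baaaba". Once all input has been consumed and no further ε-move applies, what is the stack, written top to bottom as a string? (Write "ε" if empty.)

(q0, baaaba, #)
  read b, top #: go to q0, push BB# → (q0, aaaba, BB#)
  read a, top B: go to q3, push ε → (q3, aaba, B#)
  ε-move, top B: go to q1, push ε → (q1, aaba, #)
  read a, top #: go to q0, push B# → (q0, aba, B#)
  read a, top B: go to q3, push ε → (q3, ba, #)
  read b, top #: go to q0, push # → (q0, a, #)
  read a, top #: go to q2, push ε → (q2, ε, ε)
All input consumed in state q2 with stack ε.

ε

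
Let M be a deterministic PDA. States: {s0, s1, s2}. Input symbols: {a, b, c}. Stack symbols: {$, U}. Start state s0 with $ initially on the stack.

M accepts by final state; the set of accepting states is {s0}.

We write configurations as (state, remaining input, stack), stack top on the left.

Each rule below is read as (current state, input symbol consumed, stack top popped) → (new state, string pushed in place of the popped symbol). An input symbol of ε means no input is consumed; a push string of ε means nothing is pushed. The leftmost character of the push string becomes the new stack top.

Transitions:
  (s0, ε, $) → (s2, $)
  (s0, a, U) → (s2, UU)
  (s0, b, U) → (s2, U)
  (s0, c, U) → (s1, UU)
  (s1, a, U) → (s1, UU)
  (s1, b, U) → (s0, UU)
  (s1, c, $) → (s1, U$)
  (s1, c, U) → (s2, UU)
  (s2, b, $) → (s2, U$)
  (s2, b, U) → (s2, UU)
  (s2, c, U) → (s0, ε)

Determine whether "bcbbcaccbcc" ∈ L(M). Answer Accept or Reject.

Reject

(s0, bcbbcaccbcc, $)
  ε-move, top $: go to s2, push $ → (s2, bcbbcaccbcc, $)
  read b, top $: go to s2, push U$ → (s2, cbbcaccbcc, U$)
  read c, top U: go to s0, push ε → (s0, bbcaccbcc, $)
  ε-move, top $: go to s2, push $ → (s2, bbcaccbcc, $)
  read b, top $: go to s2, push U$ → (s2, bcaccbcc, U$)
  read b, top U: go to s2, push UU → (s2, caccbcc, UU$)
  read c, top U: go to s0, push ε → (s0, accbcc, U$)
  read a, top U: go to s2, push UU → (s2, ccbcc, UU$)
  read c, top U: go to s0, push ε → (s0, cbcc, U$)
  read c, top U: go to s1, push UU → (s1, bcc, UU$)
  read b, top U: go to s0, push UU → (s0, cc, UUU$)
  read c, top U: go to s1, push UU → (s1, c, UUUU$)
  read c, top U: go to s2, push UU → (s2, ε, UUUUU$)
All input consumed; state s2 ∉ F and no further ε-move applies.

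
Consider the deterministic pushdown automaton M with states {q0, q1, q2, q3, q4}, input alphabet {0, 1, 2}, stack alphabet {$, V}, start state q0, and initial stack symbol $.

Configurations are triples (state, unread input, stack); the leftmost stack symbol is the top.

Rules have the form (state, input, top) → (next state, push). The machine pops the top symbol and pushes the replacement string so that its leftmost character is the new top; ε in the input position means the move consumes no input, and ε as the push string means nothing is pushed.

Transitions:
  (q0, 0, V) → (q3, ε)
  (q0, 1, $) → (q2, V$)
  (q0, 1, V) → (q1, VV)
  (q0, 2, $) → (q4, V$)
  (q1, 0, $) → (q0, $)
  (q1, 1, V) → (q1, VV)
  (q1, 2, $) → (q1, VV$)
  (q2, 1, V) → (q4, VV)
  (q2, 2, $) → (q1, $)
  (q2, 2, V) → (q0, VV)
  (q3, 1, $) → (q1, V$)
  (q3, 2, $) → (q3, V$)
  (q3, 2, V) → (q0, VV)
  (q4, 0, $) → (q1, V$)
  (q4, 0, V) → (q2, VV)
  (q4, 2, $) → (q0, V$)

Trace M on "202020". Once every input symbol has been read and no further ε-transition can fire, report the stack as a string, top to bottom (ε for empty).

VV$

(q0, 202020, $)
  read 2, top $: go to q4, push V$ → (q4, 02020, V$)
  read 0, top V: go to q2, push VV → (q2, 2020, VV$)
  read 2, top V: go to q0, push VV → (q0, 020, VVV$)
  read 0, top V: go to q3, push ε → (q3, 20, VV$)
  read 2, top V: go to q0, push VV → (q0, 0, VVV$)
  read 0, top V: go to q3, push ε → (q3, ε, VV$)
All input consumed in state q3 with stack VV$.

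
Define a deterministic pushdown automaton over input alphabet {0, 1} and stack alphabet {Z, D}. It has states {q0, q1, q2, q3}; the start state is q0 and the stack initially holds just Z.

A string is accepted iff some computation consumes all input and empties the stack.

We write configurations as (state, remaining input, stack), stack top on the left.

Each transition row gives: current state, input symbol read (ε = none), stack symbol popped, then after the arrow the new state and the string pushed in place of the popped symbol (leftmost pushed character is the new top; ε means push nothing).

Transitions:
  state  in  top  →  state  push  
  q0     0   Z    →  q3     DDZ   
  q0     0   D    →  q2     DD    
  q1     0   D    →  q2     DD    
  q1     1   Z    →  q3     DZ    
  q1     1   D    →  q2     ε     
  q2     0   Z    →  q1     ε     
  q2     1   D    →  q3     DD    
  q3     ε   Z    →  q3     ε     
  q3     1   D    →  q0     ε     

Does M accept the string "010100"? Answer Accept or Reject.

(q0, 010100, Z)
  read 0, top Z: go to q3, push DDZ → (q3, 10100, DDZ)
  read 1, top D: go to q0, push ε → (q0, 0100, DZ)
  read 0, top D: go to q2, push DD → (q2, 100, DDZ)
  read 1, top D: go to q3, push DD → (q3, 00, DDDZ)
No transition applies at (q3, 00, DDDZ); input not fully consumed.

Reject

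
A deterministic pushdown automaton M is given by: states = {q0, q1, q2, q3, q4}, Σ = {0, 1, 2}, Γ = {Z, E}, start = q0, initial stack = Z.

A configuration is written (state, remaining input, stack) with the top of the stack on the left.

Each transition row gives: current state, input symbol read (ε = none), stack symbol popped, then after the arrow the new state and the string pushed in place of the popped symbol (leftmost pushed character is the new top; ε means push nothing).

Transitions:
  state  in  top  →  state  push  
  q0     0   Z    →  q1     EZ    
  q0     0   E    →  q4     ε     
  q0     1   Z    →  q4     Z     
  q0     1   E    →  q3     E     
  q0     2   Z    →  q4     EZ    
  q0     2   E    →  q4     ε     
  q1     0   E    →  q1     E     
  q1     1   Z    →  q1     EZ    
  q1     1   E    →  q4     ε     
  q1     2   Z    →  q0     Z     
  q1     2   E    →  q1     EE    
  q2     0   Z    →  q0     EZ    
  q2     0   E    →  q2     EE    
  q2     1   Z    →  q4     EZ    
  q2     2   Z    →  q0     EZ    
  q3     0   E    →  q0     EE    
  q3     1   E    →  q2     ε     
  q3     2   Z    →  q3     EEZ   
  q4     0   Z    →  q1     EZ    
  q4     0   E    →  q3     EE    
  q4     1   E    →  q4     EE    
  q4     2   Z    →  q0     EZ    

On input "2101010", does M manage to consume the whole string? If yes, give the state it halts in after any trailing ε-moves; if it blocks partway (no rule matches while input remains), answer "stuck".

(q0, 2101010, Z) ⊢ (q4, 101010, EZ) ⊢ (q4, 01010, EEZ) ⊢ (q3, 1010, EEEZ) ⊢ (q2, 010, EEZ) ⊢ (q2, 10, EEEZ)
No transition for (q2, 1, top E); M blocks with input 10 remaining.

stuck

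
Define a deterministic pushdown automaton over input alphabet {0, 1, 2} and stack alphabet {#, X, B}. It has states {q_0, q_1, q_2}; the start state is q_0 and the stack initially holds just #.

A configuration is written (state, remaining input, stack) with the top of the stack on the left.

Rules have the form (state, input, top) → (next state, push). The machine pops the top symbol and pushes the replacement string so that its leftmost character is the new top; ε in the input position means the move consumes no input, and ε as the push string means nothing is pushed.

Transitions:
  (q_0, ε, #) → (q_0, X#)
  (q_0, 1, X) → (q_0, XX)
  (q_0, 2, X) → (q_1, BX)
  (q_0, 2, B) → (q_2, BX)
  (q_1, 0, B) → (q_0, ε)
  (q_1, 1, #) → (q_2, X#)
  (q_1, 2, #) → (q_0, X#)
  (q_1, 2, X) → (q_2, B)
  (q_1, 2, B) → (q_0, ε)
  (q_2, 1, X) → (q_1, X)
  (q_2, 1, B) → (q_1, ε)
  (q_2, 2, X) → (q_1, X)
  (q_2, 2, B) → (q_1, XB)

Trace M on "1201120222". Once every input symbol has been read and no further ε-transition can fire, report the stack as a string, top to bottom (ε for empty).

(q_0, 1201120222, #)
  ε-move, top #: go to q_0, push X# → (q_0, 1201120222, X#)
  read 1, top X: go to q_0, push XX → (q_0, 201120222, XX#)
  read 2, top X: go to q_1, push BX → (q_1, 01120222, BXX#)
  read 0, top B: go to q_0, push ε → (q_0, 1120222, XX#)
  read 1, top X: go to q_0, push XX → (q_0, 120222, XXX#)
  read 1, top X: go to q_0, push XX → (q_0, 20222, XXXX#)
  read 2, top X: go to q_1, push BX → (q_1, 0222, BXXXX#)
  read 0, top B: go to q_0, push ε → (q_0, 222, XXXX#)
  read 2, top X: go to q_1, push BX → (q_1, 22, BXXXX#)
  read 2, top B: go to q_0, push ε → (q_0, 2, XXXX#)
  read 2, top X: go to q_1, push BX → (q_1, ε, BXXXX#)
All input consumed in state q_1 with stack BXXXX#.

BXXXX#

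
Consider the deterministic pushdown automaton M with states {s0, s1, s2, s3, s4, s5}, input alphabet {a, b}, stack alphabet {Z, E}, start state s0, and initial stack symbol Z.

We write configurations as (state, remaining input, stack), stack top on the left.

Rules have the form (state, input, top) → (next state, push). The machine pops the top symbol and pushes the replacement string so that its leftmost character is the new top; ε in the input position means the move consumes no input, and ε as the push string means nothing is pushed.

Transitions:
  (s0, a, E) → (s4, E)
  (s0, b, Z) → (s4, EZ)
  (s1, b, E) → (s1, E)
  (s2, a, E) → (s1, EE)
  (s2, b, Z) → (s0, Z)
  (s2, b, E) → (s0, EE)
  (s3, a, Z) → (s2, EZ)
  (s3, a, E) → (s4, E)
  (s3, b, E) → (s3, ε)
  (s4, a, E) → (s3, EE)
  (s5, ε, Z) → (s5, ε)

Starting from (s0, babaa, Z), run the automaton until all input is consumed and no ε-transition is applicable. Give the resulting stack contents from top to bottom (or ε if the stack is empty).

(s0, babaa, Z) ⊢ (s4, abaa, EZ) ⊢ (s3, baa, EEZ) ⊢ (s3, aa, EZ) ⊢ (s4, a, EZ) ⊢ (s3, ε, EEZ)
All input consumed in state s3 with stack EEZ.

EEZ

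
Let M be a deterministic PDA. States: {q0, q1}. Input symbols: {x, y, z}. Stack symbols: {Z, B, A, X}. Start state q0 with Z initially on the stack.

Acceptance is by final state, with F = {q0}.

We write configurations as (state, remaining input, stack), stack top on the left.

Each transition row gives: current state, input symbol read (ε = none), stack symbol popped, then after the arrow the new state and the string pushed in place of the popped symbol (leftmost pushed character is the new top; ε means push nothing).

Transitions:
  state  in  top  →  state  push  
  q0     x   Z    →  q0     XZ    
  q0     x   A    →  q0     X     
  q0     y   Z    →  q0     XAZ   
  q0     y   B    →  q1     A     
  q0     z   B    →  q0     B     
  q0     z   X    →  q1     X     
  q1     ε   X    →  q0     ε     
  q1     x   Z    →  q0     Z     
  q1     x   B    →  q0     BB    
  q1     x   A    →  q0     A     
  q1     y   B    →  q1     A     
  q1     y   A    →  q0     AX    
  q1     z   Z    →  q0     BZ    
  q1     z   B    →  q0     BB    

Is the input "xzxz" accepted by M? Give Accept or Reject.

(q0, xzxz, Z) ⊢ (q0, zxz, XZ) ⊢ (q1, xz, XZ) ⊢ (q0, xz, Z) ⊢ (q0, z, XZ) ⊢ (q1, ε, XZ) ⊢ (q0, ε, Z)
All input consumed; state q0 ∈ F.

Accept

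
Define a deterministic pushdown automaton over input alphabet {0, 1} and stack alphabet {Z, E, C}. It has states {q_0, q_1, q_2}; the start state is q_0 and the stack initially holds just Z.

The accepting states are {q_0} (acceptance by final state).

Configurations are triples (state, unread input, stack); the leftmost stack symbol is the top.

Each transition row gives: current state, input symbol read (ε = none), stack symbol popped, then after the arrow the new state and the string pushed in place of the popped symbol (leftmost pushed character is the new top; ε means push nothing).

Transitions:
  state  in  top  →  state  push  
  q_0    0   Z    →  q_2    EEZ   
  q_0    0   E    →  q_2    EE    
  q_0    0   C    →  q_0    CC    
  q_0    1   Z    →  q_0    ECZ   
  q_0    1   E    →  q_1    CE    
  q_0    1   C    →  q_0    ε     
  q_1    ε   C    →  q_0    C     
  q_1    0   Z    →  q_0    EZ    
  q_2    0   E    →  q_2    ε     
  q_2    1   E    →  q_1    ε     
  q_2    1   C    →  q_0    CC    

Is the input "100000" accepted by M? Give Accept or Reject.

Reject

(q_0, 100000, Z) ⊢ (q_0, 00000, ECZ) ⊢ (q_2, 0000, EECZ) ⊢ (q_2, 000, ECZ) ⊢ (q_2, 00, CZ)
No transition applies at (q_2, 00, CZ); input not fully consumed.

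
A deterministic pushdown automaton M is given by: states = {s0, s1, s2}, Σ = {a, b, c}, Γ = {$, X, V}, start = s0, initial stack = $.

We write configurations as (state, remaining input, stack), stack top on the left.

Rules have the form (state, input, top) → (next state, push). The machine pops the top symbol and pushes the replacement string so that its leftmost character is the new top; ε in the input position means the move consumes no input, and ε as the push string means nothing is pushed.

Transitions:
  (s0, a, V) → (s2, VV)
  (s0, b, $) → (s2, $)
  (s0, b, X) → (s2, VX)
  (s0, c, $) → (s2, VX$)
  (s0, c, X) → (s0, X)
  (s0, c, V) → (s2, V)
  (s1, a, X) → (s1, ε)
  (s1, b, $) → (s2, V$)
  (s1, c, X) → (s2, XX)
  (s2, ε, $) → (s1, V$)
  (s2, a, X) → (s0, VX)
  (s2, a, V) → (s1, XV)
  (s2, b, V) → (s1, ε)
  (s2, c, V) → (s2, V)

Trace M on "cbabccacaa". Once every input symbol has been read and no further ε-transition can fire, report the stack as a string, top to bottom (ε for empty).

(s0, cbabccacaa, $)
  read c, top $: go to s2, push VX$ → (s2, babccacaa, VX$)
  read b, top V: go to s1, push ε → (s1, abccacaa, X$)
  read a, top X: go to s1, push ε → (s1, bccacaa, $)
  read b, top $: go to s2, push V$ → (s2, ccacaa, V$)
  read c, top V: go to s2, push V → (s2, cacaa, V$)
  read c, top V: go to s2, push V → (s2, acaa, V$)
  read a, top V: go to s1, push XV → (s1, caa, XV$)
  read c, top X: go to s2, push XX → (s2, aa, XXV$)
  read a, top X: go to s0, push VX → (s0, a, VXXV$)
  read a, top V: go to s2, push VV → (s2, ε, VVXXV$)
All input consumed in state s2 with stack VVXXV$.

VVXXV$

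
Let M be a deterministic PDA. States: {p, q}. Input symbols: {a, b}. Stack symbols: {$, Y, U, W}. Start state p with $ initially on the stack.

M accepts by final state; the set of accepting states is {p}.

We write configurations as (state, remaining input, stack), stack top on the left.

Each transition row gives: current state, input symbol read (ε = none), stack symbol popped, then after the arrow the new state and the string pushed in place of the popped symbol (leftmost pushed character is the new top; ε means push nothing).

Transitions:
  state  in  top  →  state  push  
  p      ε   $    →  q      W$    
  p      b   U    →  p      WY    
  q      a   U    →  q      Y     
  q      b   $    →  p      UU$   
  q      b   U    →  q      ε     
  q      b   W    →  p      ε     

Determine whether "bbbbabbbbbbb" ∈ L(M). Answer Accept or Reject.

(p, bbbbabbbbbbb, $) ⊢ (q, bbbbabbbbbbb, W$) ⊢ (p, bbbabbbbbbb, $) ⊢ (q, bbbabbbbbbb, W$) ⊢ (p, bbabbbbbbb, $) ⊢ (q, bbabbbbbbb, W$) ⊢ (p, babbbbbbb, $) ⊢ (q, babbbbbbb, W$) ⊢ (p, abbbbbbb, $) ⊢ (q, abbbbbbb, W$)
No transition applies at (q, abbbbbbb, W$); input not fully consumed.

Reject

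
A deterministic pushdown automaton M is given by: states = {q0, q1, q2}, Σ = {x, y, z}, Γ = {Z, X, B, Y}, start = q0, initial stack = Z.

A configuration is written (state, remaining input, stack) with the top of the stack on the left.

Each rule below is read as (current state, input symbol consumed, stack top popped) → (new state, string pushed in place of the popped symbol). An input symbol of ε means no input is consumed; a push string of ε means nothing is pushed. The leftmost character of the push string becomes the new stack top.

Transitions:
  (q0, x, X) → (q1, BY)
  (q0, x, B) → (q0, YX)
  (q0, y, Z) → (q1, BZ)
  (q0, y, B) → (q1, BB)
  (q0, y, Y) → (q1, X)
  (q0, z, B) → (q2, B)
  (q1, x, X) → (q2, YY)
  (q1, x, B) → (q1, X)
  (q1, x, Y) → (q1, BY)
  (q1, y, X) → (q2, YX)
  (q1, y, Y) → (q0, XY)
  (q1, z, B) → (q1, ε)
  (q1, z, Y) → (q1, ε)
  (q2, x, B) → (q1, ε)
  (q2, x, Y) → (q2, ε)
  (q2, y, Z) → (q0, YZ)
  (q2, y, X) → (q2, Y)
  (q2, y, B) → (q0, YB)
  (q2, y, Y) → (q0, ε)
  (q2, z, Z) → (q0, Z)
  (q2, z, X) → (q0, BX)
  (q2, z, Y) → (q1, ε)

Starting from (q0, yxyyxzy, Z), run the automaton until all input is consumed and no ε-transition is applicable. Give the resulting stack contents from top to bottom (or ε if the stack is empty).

(q0, yxyyxzy, Z) ⊢ (q1, xyyxzy, BZ) ⊢ (q1, yyxzy, XZ) ⊢ (q2, yxzy, YXZ) ⊢ (q0, xzy, XZ) ⊢ (q1, zy, BYZ) ⊢ (q1, y, YZ) ⊢ (q0, ε, XYZ)
All input consumed in state q0 with stack XYZ.

XYZ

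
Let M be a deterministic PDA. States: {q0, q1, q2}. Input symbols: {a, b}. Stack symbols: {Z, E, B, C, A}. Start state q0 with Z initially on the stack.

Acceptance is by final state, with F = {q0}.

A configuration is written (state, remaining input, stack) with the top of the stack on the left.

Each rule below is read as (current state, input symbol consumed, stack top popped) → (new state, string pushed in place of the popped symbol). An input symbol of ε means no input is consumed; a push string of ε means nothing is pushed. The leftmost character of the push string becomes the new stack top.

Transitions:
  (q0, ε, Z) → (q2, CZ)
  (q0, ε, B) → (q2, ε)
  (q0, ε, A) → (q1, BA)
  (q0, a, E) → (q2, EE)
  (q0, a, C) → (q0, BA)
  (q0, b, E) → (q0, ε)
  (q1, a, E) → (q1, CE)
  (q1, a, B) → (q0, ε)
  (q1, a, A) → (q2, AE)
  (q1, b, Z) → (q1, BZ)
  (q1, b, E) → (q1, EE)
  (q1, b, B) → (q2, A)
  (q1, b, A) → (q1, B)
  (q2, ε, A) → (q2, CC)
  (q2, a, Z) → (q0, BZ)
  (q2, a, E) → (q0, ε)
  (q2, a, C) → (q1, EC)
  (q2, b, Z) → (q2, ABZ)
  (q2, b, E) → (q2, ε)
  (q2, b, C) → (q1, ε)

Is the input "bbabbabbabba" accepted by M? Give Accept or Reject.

(q0, bbabbabbabba, Z) ⊢ (q2, bbabbabbabba, CZ) ⊢ (q1, babbabbabba, Z) ⊢ (q1, abbabbabba, BZ) ⊢ (q0, bbabbabba, Z) ⊢ (q2, bbabbabba, CZ) ⊢ (q1, babbabba, Z) ⊢ (q1, abbabba, BZ) ⊢ (q0, bbabba, Z) ⊢ (q2, bbabba, CZ) ⊢ (q1, babba, Z) ⊢ (q1, abba, BZ) ⊢ (q0, bba, Z) ⊢ (q2, bba, CZ) ⊢ (q1, ba, Z) ⊢ (q1, a, BZ) ⊢ (q0, ε, Z)
All input consumed; state q0 ∈ F.

Accept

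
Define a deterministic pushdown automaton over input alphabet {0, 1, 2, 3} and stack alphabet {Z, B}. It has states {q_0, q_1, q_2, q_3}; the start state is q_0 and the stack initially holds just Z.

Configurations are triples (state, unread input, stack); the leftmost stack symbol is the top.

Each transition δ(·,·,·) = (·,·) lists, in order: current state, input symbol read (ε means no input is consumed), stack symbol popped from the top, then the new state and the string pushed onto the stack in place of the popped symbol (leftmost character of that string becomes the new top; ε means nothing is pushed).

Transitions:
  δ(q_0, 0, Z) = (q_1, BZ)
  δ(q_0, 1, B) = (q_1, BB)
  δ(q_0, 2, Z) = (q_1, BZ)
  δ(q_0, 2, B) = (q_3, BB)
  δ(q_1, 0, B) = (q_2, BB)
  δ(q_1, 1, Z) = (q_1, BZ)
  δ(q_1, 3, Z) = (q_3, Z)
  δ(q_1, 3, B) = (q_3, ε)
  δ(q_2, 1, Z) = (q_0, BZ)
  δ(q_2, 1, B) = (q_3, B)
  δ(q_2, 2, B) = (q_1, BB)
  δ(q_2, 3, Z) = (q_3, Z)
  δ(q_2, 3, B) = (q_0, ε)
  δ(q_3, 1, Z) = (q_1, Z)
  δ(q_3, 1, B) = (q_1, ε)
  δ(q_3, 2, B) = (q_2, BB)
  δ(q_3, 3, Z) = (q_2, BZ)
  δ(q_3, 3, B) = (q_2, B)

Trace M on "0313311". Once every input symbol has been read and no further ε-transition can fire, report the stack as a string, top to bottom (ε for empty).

(q_0, 0313311, Z) ⊢ (q_1, 313311, BZ) ⊢ (q_3, 13311, Z) ⊢ (q_1, 3311, Z) ⊢ (q_3, 311, Z) ⊢ (q_2, 11, BZ) ⊢ (q_3, 1, BZ) ⊢ (q_1, ε, Z)
All input consumed in state q_1 with stack Z.

Z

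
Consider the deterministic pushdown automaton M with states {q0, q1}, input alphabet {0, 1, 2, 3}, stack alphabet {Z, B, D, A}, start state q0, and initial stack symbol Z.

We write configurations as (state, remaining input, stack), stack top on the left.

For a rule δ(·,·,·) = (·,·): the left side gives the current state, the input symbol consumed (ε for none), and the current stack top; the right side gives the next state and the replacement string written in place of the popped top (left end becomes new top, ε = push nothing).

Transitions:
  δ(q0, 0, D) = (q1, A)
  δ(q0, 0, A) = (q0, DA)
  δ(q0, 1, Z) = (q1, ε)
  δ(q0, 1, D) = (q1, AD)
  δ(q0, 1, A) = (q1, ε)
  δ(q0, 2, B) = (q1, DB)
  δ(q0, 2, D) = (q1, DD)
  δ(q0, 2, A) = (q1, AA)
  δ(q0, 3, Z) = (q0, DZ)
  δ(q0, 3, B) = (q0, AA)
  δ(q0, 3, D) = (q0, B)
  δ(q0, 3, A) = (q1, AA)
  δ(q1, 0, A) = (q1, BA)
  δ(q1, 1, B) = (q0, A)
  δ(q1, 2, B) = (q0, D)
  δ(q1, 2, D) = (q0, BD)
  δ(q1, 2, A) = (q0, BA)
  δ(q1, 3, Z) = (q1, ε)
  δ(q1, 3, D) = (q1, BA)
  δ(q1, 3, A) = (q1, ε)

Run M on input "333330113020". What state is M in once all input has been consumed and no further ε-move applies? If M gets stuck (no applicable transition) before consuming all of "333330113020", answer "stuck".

q1

(q0, 333330113020, Z)
  read 3, top Z: go to q0, push DZ → (q0, 33330113020, DZ)
  read 3, top D: go to q0, push B → (q0, 3330113020, BZ)
  read 3, top B: go to q0, push AA → (q0, 330113020, AAZ)
  read 3, top A: go to q1, push AA → (q1, 30113020, AAAZ)
  read 3, top A: go to q1, push ε → (q1, 0113020, AAZ)
  read 0, top A: go to q1, push BA → (q1, 113020, BAAZ)
  read 1, top B: go to q0, push A → (q0, 13020, AAAZ)
  read 1, top A: go to q1, push ε → (q1, 3020, AAZ)
  read 3, top A: go to q1, push ε → (q1, 020, AZ)
  read 0, top A: go to q1, push BA → (q1, 20, BAZ)
  read 2, top B: go to q0, push D → (q0, 0, DAZ)
  read 0, top D: go to q1, push A → (q1, ε, AAZ)
All input consumed; M is in state q1.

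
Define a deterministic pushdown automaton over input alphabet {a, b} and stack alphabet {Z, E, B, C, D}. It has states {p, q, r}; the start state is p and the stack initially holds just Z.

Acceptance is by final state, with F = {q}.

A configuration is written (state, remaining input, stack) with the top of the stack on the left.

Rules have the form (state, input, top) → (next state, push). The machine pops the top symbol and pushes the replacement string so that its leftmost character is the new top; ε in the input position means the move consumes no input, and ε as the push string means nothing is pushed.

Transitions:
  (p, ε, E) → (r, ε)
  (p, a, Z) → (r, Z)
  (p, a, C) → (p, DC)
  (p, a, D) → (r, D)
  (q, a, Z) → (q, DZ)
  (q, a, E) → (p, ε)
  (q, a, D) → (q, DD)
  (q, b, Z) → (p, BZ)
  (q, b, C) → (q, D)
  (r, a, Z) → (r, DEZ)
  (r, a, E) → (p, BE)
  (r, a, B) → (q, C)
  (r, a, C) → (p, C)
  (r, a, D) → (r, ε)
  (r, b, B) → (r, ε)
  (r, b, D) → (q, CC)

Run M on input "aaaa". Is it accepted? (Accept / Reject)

Reject

(p, aaaa, Z)
  read a, top Z: go to r, push Z → (r, aaa, Z)
  read a, top Z: go to r, push DEZ → (r, aa, DEZ)
  read a, top D: go to r, push ε → (r, a, EZ)
  read a, top E: go to p, push BE → (p, ε, BEZ)
All input consumed; state p ∉ F and no further ε-move applies.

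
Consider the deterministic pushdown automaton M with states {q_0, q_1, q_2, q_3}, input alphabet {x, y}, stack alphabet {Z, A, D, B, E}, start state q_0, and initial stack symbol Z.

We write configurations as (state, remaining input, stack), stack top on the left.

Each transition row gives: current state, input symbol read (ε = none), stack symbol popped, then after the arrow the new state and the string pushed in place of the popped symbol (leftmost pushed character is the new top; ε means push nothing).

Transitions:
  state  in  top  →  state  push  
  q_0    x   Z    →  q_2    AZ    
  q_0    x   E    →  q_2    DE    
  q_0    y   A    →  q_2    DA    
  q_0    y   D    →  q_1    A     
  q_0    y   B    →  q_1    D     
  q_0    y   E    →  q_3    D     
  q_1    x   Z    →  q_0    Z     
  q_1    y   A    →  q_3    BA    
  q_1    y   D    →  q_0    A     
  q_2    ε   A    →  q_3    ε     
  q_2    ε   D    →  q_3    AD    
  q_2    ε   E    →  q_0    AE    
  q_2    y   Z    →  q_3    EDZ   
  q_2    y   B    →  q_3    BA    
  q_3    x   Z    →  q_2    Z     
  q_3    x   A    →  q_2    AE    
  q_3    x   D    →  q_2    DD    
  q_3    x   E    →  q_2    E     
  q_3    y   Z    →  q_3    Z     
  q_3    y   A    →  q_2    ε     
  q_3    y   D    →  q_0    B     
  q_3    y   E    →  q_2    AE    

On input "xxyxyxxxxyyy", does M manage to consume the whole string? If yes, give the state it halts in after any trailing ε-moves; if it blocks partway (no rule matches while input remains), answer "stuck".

stuck

(q_0, xxyxyxxxxyyy, Z)
  read x, top Z: go to q_2, push AZ → (q_2, xyxyxxxxyyy, AZ)
  ε-move, top A: go to q_3, push ε → (q_3, xyxyxxxxyyy, Z)
  read x, top Z: go to q_2, push Z → (q_2, yxyxxxxyyy, Z)
  read y, top Z: go to q_3, push EDZ → (q_3, xyxxxxyyy, EDZ)
  read x, top E: go to q_2, push E → (q_2, yxxxxyyy, EDZ)
  ε-move, top E: go to q_0, push AE → (q_0, yxxxxyyy, AEDZ)
  read y, top A: go to q_2, push DA → (q_2, xxxxyyy, DAEDZ)
  ε-move, top D: go to q_3, push AD → (q_3, xxxxyyy, ADAEDZ)
  read x, top A: go to q_2, push AE → (q_2, xxxyyy, AEDAEDZ)
  ε-move, top A: go to q_3, push ε → (q_3, xxxyyy, EDAEDZ)
  read x, top E: go to q_2, push E → (q_2, xxyyy, EDAEDZ)
  ε-move, top E: go to q_0, push AE → (q_0, xxyyy, AEDAEDZ)
No transition for (q_0, x, top A); M blocks with input xxyyy remaining.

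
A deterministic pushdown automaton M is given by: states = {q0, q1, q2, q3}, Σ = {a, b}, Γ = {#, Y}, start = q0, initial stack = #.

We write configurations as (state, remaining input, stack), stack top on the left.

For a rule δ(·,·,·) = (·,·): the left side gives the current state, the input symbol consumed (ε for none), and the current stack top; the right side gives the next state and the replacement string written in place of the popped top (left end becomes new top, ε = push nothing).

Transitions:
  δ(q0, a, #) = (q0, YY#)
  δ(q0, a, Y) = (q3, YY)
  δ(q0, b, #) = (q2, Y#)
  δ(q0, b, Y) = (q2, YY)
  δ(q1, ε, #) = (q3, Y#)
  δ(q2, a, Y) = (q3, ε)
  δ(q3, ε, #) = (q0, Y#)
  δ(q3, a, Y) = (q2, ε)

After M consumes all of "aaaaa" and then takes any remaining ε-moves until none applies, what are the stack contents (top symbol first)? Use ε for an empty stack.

#

(q0, aaaaa, #)
  read a, top #: go to q0, push YY# → (q0, aaaa, YY#)
  read a, top Y: go to q3, push YY → (q3, aaa, YYY#)
  read a, top Y: go to q2, push ε → (q2, aa, YY#)
  read a, top Y: go to q3, push ε → (q3, a, Y#)
  read a, top Y: go to q2, push ε → (q2, ε, #)
All input consumed in state q2 with stack #.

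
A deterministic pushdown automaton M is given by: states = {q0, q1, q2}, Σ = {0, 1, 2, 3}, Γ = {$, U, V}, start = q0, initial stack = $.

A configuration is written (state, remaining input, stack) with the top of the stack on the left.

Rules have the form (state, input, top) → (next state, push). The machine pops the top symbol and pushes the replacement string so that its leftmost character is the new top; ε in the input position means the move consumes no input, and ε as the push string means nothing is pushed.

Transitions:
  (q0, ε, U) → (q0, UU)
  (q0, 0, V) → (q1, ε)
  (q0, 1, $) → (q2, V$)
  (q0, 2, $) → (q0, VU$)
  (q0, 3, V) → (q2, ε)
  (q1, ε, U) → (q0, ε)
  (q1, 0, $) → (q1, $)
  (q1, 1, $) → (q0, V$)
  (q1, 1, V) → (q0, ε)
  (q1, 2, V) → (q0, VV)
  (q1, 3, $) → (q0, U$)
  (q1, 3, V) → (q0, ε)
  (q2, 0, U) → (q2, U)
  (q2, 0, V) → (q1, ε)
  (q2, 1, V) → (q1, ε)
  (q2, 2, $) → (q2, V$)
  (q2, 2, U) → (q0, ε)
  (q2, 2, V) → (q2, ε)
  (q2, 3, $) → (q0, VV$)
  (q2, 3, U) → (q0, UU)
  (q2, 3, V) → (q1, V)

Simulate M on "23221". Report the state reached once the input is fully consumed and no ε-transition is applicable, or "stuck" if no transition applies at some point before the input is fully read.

(q0, 23221, $)
  read 2, top $: go to q0, push VU$ → (q0, 3221, VU$)
  read 3, top V: go to q2, push ε → (q2, 221, U$)
  read 2, top U: go to q0, push ε → (q0, 21, $)
  read 2, top $: go to q0, push VU$ → (q0, 1, VU$)
No transition for (q0, 1, top V); M blocks with input 1 remaining.

stuck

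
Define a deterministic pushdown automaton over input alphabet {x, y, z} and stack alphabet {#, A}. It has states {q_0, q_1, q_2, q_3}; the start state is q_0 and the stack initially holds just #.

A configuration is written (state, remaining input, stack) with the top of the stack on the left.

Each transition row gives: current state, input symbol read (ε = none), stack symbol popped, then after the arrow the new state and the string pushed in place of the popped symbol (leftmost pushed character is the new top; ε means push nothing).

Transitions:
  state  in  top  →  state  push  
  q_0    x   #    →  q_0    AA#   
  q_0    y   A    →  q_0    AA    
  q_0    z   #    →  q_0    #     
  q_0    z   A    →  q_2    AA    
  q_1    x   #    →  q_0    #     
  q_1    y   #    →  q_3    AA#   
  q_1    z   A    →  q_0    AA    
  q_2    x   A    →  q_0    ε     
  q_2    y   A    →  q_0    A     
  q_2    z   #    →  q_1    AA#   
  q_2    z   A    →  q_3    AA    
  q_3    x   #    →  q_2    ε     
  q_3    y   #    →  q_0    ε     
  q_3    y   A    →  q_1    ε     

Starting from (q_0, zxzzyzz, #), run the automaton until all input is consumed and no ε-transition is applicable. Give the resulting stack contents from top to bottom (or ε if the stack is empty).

(q_0, zxzzyzz, #)
  read z, top #: go to q_0, push # → (q_0, xzzyzz, #)
  read x, top #: go to q_0, push AA# → (q_0, zzyzz, AA#)
  read z, top A: go to q_2, push AA → (q_2, zyzz, AAA#)
  read z, top A: go to q_3, push AA → (q_3, yzz, AAAA#)
  read y, top A: go to q_1, push ε → (q_1, zz, AAA#)
  read z, top A: go to q_0, push AA → (q_0, z, AAAA#)
  read z, top A: go to q_2, push AA → (q_2, ε, AAAAA#)
All input consumed in state q_2 with stack AAAAA#.

AAAAA#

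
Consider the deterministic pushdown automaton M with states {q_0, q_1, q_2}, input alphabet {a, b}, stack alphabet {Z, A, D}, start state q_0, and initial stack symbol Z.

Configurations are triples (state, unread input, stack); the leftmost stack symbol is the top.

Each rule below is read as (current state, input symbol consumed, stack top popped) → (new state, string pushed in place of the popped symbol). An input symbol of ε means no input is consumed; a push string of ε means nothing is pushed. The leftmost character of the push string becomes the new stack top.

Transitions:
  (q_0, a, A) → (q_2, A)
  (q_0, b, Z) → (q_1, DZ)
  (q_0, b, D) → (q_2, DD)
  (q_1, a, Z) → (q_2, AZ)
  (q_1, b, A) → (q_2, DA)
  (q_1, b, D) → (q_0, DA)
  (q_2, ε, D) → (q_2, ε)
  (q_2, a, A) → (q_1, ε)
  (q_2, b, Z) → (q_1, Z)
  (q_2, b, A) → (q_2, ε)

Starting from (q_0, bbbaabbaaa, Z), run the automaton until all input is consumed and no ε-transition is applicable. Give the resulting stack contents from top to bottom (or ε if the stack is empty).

AZ

(q_0, bbbaabbaaa, Z) ⊢ (q_1, bbaabbaaa, DZ) ⊢ (q_0, baabbaaa, DAZ) ⊢ (q_2, aabbaaa, DDAZ) ⊢ (q_2, aabbaaa, DAZ) ⊢ (q_2, aabbaaa, AZ) ⊢ (q_1, abbaaa, Z) ⊢ (q_2, bbaaa, AZ) ⊢ (q_2, baaa, Z) ⊢ (q_1, aaa, Z) ⊢ (q_2, aa, AZ) ⊢ (q_1, a, Z) ⊢ (q_2, ε, AZ)
All input consumed in state q_2 with stack AZ.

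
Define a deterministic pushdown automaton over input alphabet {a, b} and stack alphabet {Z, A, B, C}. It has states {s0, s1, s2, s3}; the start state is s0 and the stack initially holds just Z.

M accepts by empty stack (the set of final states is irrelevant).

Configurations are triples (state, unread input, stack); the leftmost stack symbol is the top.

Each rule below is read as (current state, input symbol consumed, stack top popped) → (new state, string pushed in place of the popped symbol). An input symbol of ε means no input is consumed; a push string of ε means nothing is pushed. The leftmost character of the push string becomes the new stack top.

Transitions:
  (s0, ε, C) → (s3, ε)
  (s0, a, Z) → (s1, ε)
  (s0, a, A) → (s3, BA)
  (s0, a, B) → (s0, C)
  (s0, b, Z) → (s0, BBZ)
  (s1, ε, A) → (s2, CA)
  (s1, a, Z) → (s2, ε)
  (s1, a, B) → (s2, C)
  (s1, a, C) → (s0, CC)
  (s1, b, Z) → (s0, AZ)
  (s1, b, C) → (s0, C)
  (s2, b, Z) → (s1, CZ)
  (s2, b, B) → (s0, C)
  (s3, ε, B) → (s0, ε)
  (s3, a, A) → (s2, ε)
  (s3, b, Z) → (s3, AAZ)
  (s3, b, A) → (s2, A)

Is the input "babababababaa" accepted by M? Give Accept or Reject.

(s0, babababababaa, Z)
  read b, top Z: go to s0, push BBZ → (s0, abababababaa, BBZ)
  read a, top B: go to s0, push C → (s0, bababababaa, CBZ)
  ε-move, top C: go to s3, push ε → (s3, bababababaa, BZ)
  ε-move, top B: go to s0, push ε → (s0, bababababaa, Z)
  read b, top Z: go to s0, push BBZ → (s0, ababababaa, BBZ)
  read a, top B: go to s0, push C → (s0, babababaa, CBZ)
  ε-move, top C: go to s3, push ε → (s3, babababaa, BZ)
  ε-move, top B: go to s0, push ε → (s0, babababaa, Z)
  read b, top Z: go to s0, push BBZ → (s0, abababaa, BBZ)
  read a, top B: go to s0, push C → (s0, bababaa, CBZ)
  ε-move, top C: go to s3, push ε → (s3, bababaa, BZ)
  ε-move, top B: go to s0, push ε → (s0, bababaa, Z)
  read b, top Z: go to s0, push BBZ → (s0, ababaa, BBZ)
  read a, top B: go to s0, push C → (s0, babaa, CBZ)
  ε-move, top C: go to s3, push ε → (s3, babaa, BZ)
  ε-move, top B: go to s0, push ε → (s0, babaa, Z)
  read b, top Z: go to s0, push BBZ → (s0, abaa, BBZ)
  read a, top B: go to s0, push C → (s0, baa, CBZ)
  ε-move, top C: go to s3, push ε → (s3, baa, BZ)
  ε-move, top B: go to s0, push ε → (s0, baa, Z)
  read b, top Z: go to s0, push BBZ → (s0, aa, BBZ)
  read a, top B: go to s0, push C → (s0, a, CBZ)
  ε-move, top C: go to s3, push ε → (s3, a, BZ)
  ε-move, top B: go to s0, push ε → (s0, a, Z)
  read a, top Z: go to s1, push ε → (s1, ε, ε)
All input consumed and the stack is empty.

Accept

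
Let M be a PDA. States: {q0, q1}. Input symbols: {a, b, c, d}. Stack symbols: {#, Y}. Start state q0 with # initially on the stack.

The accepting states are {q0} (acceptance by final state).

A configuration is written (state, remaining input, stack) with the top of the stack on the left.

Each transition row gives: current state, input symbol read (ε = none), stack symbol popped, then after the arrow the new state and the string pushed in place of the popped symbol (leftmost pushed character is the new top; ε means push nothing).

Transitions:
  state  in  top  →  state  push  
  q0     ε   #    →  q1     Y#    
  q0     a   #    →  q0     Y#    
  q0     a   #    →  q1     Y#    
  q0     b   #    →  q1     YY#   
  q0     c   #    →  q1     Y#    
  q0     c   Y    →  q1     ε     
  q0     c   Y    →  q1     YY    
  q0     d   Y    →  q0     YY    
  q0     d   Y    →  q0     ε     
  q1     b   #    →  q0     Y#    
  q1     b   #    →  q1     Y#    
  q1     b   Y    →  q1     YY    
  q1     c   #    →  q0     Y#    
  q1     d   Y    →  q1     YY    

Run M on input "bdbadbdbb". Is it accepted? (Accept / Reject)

Reject

No computation consumes all input and reaches a final state.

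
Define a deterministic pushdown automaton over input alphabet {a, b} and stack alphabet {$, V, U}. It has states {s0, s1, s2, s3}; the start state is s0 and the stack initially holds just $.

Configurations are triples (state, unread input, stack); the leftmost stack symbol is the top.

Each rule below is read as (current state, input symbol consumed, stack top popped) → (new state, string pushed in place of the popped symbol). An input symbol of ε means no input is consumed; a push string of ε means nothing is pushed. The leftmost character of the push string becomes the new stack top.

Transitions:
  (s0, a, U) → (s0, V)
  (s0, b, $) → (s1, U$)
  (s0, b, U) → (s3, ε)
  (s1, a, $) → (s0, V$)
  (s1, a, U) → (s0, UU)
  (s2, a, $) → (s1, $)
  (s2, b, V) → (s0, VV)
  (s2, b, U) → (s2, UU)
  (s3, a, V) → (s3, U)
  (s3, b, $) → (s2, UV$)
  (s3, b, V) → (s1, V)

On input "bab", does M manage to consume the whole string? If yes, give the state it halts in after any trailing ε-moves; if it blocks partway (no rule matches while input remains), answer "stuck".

(s0, bab, $)
  read b, top $: go to s1, push U$ → (s1, ab, U$)
  read a, top U: go to s0, push UU → (s0, b, UU$)
  read b, top U: go to s3, push ε → (s3, ε, U$)
All input consumed; M is in state s3.

s3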